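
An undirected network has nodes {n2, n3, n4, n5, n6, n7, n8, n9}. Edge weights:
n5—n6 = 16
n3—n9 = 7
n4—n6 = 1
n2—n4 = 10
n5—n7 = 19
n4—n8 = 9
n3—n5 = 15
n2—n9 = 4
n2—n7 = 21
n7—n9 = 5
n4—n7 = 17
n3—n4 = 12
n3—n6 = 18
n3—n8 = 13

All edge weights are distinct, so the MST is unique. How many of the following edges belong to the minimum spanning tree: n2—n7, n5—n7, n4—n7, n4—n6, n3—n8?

1

Sort edges by weight, then run Kruskal:
n4—n6 (1): add — endpoints in different components.
n2—n9 (4): add — endpoints in different components.
n7—n9 (5): add — endpoints in different components.
n3—n9 (7): add — endpoints in different components.
n4—n8 (9): add — endpoints in different components.
n2—n4 (10): add — endpoints in different components.
n3—n4 (12): skip — n3 and n4 already connected.
n3—n8 (13): skip — n8 and n3 already connected.
n3—n5 (15): add — endpoints in different components.
MST edge set: {n4—n6, n2—n9, n7—n9, n3—n9, n4—n8, n2—n4, n3—n5}.
Of the listed edges, {n4—n6} are in the MST → 1.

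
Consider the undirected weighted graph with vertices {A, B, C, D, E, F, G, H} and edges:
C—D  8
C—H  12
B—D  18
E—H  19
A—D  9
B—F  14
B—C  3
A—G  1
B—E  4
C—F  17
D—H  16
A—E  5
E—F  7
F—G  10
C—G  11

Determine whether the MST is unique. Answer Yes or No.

Yes

Kruskal's algorithm — process edges by increasing weight (ties by edge label):
A—G (1): add — endpoints in different components.
B—C (3): add — endpoints in different components.
B—E (4): add — endpoints in different components.
A—E (5): add — endpoints in different components.
E—F (7): add — endpoints in different components.
C—D (8): add — endpoints in different components.
A—D (9): skip — A and D already connected.
F—G (10): skip — F and G already connected.
C—G (11): skip — C and G already connected.
C—H (12): add — endpoints in different components.
Every non-tree edge has weight strictly greater than the heaviest edge on the tree path between its endpoints, so the MST is unique.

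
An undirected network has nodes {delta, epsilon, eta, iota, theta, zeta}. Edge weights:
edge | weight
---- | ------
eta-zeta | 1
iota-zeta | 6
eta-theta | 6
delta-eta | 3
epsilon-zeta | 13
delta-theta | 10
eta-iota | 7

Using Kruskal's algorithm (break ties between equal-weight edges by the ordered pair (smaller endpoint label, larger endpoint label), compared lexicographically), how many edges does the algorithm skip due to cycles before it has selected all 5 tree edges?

2

Sort edges by weight, then run Kruskal:
eta-zeta (1): add — endpoints in different components.
delta-eta (3): add — endpoints in different components.
eta-theta (6): add — endpoints in different components.
iota-zeta (6): add — endpoints in different components.
eta-iota (7): skip — eta and iota already connected.
delta-theta (10): skip — theta and delta already connected.
epsilon-zeta (13): add — endpoints in different components.
Edges rejected before the tree was complete: 2.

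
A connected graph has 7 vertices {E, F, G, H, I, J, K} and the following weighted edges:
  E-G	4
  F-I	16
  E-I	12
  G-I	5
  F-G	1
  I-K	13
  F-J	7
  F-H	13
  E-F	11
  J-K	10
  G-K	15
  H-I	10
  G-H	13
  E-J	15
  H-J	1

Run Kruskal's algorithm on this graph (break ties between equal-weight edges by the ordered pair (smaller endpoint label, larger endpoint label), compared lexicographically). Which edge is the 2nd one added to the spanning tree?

H-J

Kruskal's algorithm — process edges by increasing weight (ties by edge label):
F-G (1): add — endpoints in different components.
H-J (1): add — endpoints in different components.
E-G (4): add — endpoints in different components.
G-I (5): add — endpoints in different components.
F-J (7): add — endpoints in different components.
H-I (10): skip — H and I already connected.
J-K (10): add — endpoints in different components.
The 2nd edge added is H-J.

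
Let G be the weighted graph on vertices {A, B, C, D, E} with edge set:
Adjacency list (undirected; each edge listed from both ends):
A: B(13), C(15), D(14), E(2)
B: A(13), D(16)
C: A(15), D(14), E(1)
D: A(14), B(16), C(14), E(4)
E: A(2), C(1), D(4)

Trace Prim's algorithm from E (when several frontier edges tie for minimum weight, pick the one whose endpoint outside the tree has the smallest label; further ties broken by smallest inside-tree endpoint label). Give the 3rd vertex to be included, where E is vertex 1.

Grow the tree from E using Prim:
Step 1: frontier [C E 1, A E 2, D E 4] → take C E (1); add C.
Step 2: frontier [C D 14, A C 15, A E 2, D E 4] → take A E (2); add A.
Step 3: frontier [A B 13, A D 14, C D 14, D E 4] → take D E (4); add D.
Step 4: frontier [A B 13, B D 16] → take A B (13); add B.
Vertex order: E, C, A, D, B. The 3rd vertex is A.

A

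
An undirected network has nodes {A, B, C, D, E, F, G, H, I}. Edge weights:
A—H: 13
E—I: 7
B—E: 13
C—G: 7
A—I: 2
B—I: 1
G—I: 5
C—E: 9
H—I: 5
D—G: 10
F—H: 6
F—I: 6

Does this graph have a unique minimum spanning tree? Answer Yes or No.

No

Sort edges by weight, then run Kruskal:
B—I (1): add — endpoints in different components.
A—I (2): add — endpoints in different components.
G—I (5): add — endpoints in different components.
H—I (5): add — endpoints in different components.
F—H (6): add — endpoints in different components.
F—I (6): skip — F and I already connected.
C—G (7): add — endpoints in different components.
E—I (7): add — endpoints in different components.
C—E (9): skip — C and E already connected.
D—G (10): add — endpoints in different components.
Non-tree edge F—I has weight 6, equal to the heaviest edge on its tree cycle — swapping gives another MST of the same weight. Not unique.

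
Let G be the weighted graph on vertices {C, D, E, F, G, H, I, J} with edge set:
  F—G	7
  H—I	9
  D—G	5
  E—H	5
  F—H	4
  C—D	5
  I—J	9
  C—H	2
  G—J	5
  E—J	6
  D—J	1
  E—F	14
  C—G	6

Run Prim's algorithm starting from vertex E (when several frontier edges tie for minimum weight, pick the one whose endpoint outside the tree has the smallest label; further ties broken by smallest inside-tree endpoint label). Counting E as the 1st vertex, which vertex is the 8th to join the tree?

Grow the tree from E using Prim:
Step 1: frontier [E—H 5, E—J 6, E—F 14] → take E—H (5); add H.
Step 2: frontier [E—J 6, E—F 14, C—H 2, F—H 4, H—I 9] → take C—H (2); add C.
Step 3: frontier [C—D 5, C—G 6, E—J 6, E—F 14, F—H 4, H—I 9] → take F—H (4); add F.
Step 4: frontier [C—D 5, C—G 6, E—J 6, F—G 7, H—I 9] → take C—D (5); add D.
Step 5: frontier [C—G 6, D—J 1, D—G 5, E—J 6, F—G 7, H—I 9] → take D—J (1); add J.
Step 6: frontier [C—G 6, D—G 5, F—G 7, H—I 9, G—J 5, I—J 9] → take D—G (5); add G.
Step 7: frontier [H—I 9, I—J 9] → take H—I (9); add I.
Vertex order: E, H, C, F, D, J, G, I. The 8th vertex is I.

I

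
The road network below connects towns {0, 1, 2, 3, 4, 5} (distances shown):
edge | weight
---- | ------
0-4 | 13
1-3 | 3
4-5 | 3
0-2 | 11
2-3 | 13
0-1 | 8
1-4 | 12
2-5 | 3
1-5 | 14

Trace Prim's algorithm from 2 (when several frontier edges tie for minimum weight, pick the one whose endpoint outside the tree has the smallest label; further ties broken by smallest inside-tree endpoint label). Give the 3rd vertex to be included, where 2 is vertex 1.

Grow the tree from 2 using Prim:
Step 1: cheapest edge leaving the tree is 2-5 (3); add 5.
Step 2: cheapest edge leaving the tree is 4-5 (3); add 4.
Step 3: cheapest edge leaving the tree is 0-2 (11); add 0.
Step 4: cheapest edge leaving the tree is 0-1 (8); add 1.
Step 5: cheapest edge leaving the tree is 1-3 (3); add 3.
Vertex order: 2, 5, 4, 0, 1, 3. The 3rd vertex is 4.

4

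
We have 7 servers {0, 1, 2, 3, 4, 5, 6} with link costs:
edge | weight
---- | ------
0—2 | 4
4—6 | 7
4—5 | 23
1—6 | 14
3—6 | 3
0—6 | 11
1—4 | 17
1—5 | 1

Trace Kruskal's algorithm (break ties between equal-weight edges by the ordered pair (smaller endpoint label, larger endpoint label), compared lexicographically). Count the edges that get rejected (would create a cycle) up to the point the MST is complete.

Kruskal: consider edges lightest-first.
1—5 (1): add — endpoints in different components.
3—6 (3): add — endpoints in different components.
0—2 (4): add — endpoints in different components.
4—6 (7): add — endpoints in different components.
0—6 (11): add — endpoints in different components.
1—6 (14): add — endpoints in different components.
Edges rejected before the tree was complete: 0.

0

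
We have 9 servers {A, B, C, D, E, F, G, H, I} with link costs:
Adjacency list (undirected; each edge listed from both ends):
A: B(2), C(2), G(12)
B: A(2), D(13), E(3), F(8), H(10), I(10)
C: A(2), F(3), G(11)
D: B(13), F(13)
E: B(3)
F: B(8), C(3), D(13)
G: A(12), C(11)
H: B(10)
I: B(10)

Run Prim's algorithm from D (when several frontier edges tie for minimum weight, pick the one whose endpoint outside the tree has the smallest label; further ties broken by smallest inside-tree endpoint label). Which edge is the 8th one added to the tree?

Prim, starting at D.
Step 1: cheapest edge leaving the tree is B D (13); add B.
Step 2: cheapest edge leaving the tree is A B (2); add A.
Step 3: cheapest edge leaving the tree is A C (2); add C.
Step 4: cheapest edge leaving the tree is B E (3); add E.
Step 5: cheapest edge leaving the tree is C F (3); add F.
Step 6: cheapest edge leaving the tree is B H (10); add H.
Step 7: cheapest edge leaving the tree is B I (10); add I.
Step 8: cheapest edge leaving the tree is C G (11); add G.
The 8th edge added is C G.

C-G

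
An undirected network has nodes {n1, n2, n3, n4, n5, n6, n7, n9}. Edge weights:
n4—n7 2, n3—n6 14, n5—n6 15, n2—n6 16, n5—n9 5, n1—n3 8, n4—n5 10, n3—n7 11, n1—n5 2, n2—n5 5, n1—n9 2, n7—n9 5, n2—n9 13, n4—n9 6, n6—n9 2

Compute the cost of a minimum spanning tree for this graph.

26

Kruskal's algorithm — process edges by increasing weight (ties by edge label):
n1—n5 (2): add — endpoints in different components.
n1—n9 (2): add — endpoints in different components.
n4—n7 (2): add — endpoints in different components.
n6—n9 (2): add — endpoints in different components.
n2—n5 (5): add — endpoints in different components.
n5—n9 (5): skip — n5 and n9 already connected.
n7—n9 (5): add — endpoints in different components.
n4—n9 (6): skip — n9 and n4 already connected.
n1—n3 (8): add — endpoints in different components.
MST edges: n1—n5, n1—n9, n4—n7, n6—n9, n2—n5, n7—n9, n1—n3; total weight 2+2+2+2+5+5+8 = 26.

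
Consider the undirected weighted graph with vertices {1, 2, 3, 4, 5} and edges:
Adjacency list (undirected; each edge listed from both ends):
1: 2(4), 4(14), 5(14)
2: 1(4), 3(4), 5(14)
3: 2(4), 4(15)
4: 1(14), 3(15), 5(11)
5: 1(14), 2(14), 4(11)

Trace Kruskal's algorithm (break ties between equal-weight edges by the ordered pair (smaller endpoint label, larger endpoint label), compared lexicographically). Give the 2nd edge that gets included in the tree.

Kruskal's algorithm — process edges by increasing weight (ties by edge label):
1 2 (4): add — endpoints in different components.
2 3 (4): add — endpoints in different components.
4 5 (11): add — endpoints in different components.
1 4 (14): add — endpoints in different components.
The 2nd edge added is 2 3.

2-3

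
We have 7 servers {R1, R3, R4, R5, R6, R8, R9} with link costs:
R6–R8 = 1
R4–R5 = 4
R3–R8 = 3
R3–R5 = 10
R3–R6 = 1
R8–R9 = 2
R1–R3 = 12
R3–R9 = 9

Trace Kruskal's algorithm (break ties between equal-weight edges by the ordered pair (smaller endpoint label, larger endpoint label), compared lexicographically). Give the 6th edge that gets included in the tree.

R1-R3

Sort edges by weight, then run Kruskal:
R3–R6 (1): add — endpoints in different components.
R6–R8 (1): add — endpoints in different components.
R8–R9 (2): add — endpoints in different components.
R3–R8 (3): skip — R3 and R8 already connected.
R4–R5 (4): add — endpoints in different components.
R3–R9 (9): skip — R3 and R9 already connected.
R3–R5 (10): add — endpoints in different components.
R1–R3 (12): add — endpoints in different components.
The 6th edge added is R1–R3.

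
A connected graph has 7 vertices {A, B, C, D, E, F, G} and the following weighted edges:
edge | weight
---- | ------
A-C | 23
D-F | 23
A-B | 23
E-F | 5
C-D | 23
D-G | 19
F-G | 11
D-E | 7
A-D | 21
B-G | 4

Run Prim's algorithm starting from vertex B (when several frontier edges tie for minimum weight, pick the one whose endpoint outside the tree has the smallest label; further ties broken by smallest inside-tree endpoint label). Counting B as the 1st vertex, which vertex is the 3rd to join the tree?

Prim, starting at B.
Step 1: frontier [B-G 4, A-B 23] → take B-G (4); add G.
Step 2: frontier [A-B 23, F-G 11, D-G 19] → take F-G (11); add F.
Step 3: frontier [A-B 23, E-F 5, D-F 23, D-G 19] → take E-F (5); add E.
Step 4: frontier [A-B 23, D-E 7, D-F 23, D-G 19] → take D-E (7); add D.
Step 5: frontier [A-B 23, A-D 21, C-D 23] → take A-D (21); add A.
Step 6: frontier [A-C 23, C-D 23] → take A-C (23); add C.
Vertex order: B, G, F, E, D, A, C. The 3rd vertex is F.

F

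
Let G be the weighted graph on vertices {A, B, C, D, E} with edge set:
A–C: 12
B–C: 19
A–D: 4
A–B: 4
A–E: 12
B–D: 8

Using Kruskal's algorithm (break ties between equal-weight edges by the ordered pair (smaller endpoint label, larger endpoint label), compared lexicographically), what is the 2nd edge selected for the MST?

A-D

Sort edges by weight, then run Kruskal:
A–B (4): add — endpoints in different components.
A–D (4): add — endpoints in different components.
B–D (8): skip — B and D already connected.
A–C (12): add — endpoints in different components.
A–E (12): add — endpoints in different components.
The 2nd edge added is A–D.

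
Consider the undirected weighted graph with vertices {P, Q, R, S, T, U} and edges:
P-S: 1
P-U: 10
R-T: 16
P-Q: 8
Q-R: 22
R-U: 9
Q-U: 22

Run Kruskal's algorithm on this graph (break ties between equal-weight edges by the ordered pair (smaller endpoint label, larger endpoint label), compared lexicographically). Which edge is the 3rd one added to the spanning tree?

R-U

Sort edges by weight, then run Kruskal:
P-S (1): add. Components now {P,S} {T} {Q} {U} {R}
P-Q (8): add. Components now {P,Q,S} {T} {U} {R}
R-U (9): add. Components now {P,Q,S} {T} {R,U}
P-U (10): add. Components now {P,Q,R,S,U} {T}
R-T (16): add. Components now {P,Q,R,S,T,U}
The 3rd edge added is R-U.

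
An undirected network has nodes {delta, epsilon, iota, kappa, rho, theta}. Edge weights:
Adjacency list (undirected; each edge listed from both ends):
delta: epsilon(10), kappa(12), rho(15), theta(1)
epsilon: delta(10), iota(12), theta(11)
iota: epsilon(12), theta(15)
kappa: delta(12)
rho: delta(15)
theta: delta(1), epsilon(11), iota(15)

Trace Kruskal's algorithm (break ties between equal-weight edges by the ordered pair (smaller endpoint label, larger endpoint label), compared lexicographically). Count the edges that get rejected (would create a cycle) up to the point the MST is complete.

1

Kruskal's algorithm — process edges by increasing weight (ties by edge label):
delta theta (1): add — endpoints in different components.
delta epsilon (10): add — endpoints in different components.
epsilon theta (11): skip — theta and epsilon already connected.
delta kappa (12): add — endpoints in different components.
epsilon iota (12): add — endpoints in different components.
delta rho (15): add — endpoints in different components.
Edges rejected before the tree was complete: 1.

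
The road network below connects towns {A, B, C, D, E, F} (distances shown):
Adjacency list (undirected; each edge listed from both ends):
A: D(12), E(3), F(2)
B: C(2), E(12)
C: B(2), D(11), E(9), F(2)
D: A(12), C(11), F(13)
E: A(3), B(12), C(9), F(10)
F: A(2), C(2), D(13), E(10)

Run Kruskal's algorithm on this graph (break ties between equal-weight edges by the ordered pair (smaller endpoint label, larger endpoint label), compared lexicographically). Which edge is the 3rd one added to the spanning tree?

Kruskal: consider edges lightest-first.
A-F (2): add. Components now {A,F} {B} {C} {D} {E}
B-C (2): add. Components now {A,F} {B,C} {D} {E}
C-F (2): add. Components now {A,B,C,F} {D} {E}
A-E (3): add. Components now {A,B,C,E,F} {D}
C-E (9): skip — C and E already connected.
E-F (10): skip — E and F already connected.
C-D (11): add. Components now {A,B,C,D,E,F}
The 3rd edge added is C-F.

C-F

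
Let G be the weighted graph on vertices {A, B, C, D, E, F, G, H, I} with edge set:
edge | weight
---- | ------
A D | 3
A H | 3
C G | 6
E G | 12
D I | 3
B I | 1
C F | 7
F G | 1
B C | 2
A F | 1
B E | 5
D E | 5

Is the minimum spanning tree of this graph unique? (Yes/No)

Kruskal: consider edges lightest-first.
A F (1): add — endpoints in different components.
B I (1): add — endpoints in different components.
F G (1): add — endpoints in different components.
B C (2): add — endpoints in different components.
A D (3): add — endpoints in different components.
A H (3): add — endpoints in different components.
D I (3): add — endpoints in different components.
B E (5): add — endpoints in different components.
Non-tree edge D E has weight 5, equal to the heaviest edge on its tree cycle — swapping gives another MST of the same weight. Not unique.

No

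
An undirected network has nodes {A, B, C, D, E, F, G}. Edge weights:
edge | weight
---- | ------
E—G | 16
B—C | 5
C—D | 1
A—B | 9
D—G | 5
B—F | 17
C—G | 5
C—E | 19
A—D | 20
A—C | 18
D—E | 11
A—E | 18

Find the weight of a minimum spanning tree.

48

Kruskal's algorithm — process edges by increasing weight (ties by edge label):
C—D (1): add — endpoints in different components.
B—C (5): add — endpoints in different components.
C—G (5): add — endpoints in different components.
D—G (5): skip — D and G already connected.
A—B (9): add — endpoints in different components.
D—E (11): add — endpoints in different components.
E—G (16): skip — E and G already connected.
B—F (17): add — endpoints in different components.
MST edges: C—D, B—C, C—G, A—B, D—E, B—F; total weight 1+5+5+9+11+17 = 48.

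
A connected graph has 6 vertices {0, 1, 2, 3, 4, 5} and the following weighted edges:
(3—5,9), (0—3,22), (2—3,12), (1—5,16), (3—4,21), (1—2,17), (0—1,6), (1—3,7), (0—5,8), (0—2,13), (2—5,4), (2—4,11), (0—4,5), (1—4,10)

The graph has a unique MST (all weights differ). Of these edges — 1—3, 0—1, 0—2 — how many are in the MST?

Kruskal: consider edges lightest-first.
2—5 (4): add — endpoints in different components.
0—4 (5): add — endpoints in different components.
0—1 (6): add — endpoints in different components.
1—3 (7): add — endpoints in different components.
0—5 (8): add — endpoints in different components.
MST edge set: {2—5, 0—4, 0—1, 1—3, 0—5}.
Of the listed edges, {1—3, 0—1} are in the MST → 2.

2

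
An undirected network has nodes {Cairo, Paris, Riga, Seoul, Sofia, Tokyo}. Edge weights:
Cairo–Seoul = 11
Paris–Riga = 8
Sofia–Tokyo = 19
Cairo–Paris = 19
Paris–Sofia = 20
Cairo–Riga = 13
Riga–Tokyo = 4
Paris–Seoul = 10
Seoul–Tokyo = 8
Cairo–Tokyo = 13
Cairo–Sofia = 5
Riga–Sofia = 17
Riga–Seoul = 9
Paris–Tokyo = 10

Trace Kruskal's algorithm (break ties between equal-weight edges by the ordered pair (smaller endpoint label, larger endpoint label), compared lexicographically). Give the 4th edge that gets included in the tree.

Seoul-Tokyo

Kruskal: consider edges lightest-first.
Riga–Tokyo (4): add — endpoints in different components.
Cairo–Sofia (5): add — endpoints in different components.
Paris–Riga (8): add — endpoints in different components.
Seoul–Tokyo (8): add — endpoints in different components.
Riga–Seoul (9): skip — Seoul and Riga already connected.
Paris–Seoul (10): skip — Paris and Seoul already connected.
Paris–Tokyo (10): skip — Paris and Tokyo already connected.
Cairo–Seoul (11): add — endpoints in different components.
The 4th edge added is Seoul–Tokyo.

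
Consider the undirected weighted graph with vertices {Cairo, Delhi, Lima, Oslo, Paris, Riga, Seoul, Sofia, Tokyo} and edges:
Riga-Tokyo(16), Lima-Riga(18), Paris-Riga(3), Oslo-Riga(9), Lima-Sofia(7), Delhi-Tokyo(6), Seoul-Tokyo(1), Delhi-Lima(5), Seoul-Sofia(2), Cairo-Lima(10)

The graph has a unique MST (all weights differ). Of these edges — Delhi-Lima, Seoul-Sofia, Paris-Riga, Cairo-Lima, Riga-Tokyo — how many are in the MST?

5

Kruskal: consider edges lightest-first.
Seoul-Tokyo (1): add — endpoints in different components.
Seoul-Sofia (2): add — endpoints in different components.
Paris-Riga (3): add — endpoints in different components.
Delhi-Lima (5): add — endpoints in different components.
Delhi-Tokyo (6): add — endpoints in different components.
Lima-Sofia (7): skip — Lima and Sofia already connected.
Oslo-Riga (9): add — endpoints in different components.
Cairo-Lima (10): add — endpoints in different components.
Riga-Tokyo (16): add — endpoints in different components.
MST edge set: {Seoul-Tokyo, Seoul-Sofia, Paris-Riga, Delhi-Lima, Delhi-Tokyo, Oslo-Riga, Cairo-Lima, Riga-Tokyo}.
Of the listed edges, {Delhi-Lima, Seoul-Sofia, Paris-Riga, Cairo-Lima, Riga-Tokyo} are in the MST → 5.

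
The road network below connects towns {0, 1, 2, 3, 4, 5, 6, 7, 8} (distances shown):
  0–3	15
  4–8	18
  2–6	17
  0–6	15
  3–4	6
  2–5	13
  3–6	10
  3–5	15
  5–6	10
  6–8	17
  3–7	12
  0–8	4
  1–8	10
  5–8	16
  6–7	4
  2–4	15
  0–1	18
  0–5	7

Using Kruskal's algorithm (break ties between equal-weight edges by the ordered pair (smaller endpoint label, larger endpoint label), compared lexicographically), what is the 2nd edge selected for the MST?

Kruskal's algorithm — process edges by increasing weight (ties by edge label):
0–8 (4): add — endpoints in different components.
6–7 (4): add — endpoints in different components.
3–4 (6): add — endpoints in different components.
0–5 (7): add — endpoints in different components.
1–8 (10): add — endpoints in different components.
3–6 (10): add — endpoints in different components.
5–6 (10): add — endpoints in different components.
3–7 (12): skip — 3 and 7 already connected.
2–5 (13): add — endpoints in different components.
The 2nd edge added is 6–7.

6-7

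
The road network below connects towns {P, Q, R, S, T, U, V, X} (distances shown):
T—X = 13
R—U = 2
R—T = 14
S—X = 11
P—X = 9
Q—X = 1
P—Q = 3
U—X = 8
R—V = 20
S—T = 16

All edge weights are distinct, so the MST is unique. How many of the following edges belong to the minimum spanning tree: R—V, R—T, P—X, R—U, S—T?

Sort edges by weight, then run Kruskal:
Q—X (1): add — endpoints in different components.
R—U (2): add — endpoints in different components.
P—Q (3): add — endpoints in different components.
U—X (8): add — endpoints in different components.
P—X (9): skip — P and X already connected.
S—X (11): add — endpoints in different components.
T—X (13): add — endpoints in different components.
R—T (14): skip — R and T already connected.
S—T (16): skip — S and T already connected.
R—V (20): add — endpoints in different components.
MST edge set: {Q—X, R—U, P—Q, U—X, S—X, T—X, R—V}.
Of the listed edges, {R—V, R—U} are in the MST → 2.

2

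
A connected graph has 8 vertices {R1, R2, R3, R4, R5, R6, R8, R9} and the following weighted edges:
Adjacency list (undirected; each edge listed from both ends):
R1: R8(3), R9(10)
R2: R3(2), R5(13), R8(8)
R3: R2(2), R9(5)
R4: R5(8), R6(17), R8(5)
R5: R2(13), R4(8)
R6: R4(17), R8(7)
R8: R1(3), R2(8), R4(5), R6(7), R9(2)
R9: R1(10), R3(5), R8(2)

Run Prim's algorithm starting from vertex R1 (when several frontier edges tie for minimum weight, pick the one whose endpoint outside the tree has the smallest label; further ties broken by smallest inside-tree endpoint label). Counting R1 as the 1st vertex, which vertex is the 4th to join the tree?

Grow the tree from R1 using Prim:
Step 1: frontier [R1—R8 3, R1—R9 10] → take R1—R8 (3); add R8.
Step 2: frontier [R1—R9 10, R8—R9 2, R4—R8 5, R6—R8 7, R2—R8 8] → take R8—R9 (2); add R9.
Step 3: frontier [R4—R8 5, R6—R8 7, R2—R8 8, R3—R9 5] → take R3—R9 (5); add R3.
Step 4: frontier [R2—R3 2, R4—R8 5, R6—R8 7, R2—R8 8] → take R2—R3 (2); add R2.
Step 5: frontier [R2—R5 13, R4—R8 5, R6—R8 7] → take R4—R8 (5); add R4.
Step 6: frontier [R2—R5 13, R4—R5 8, R4—R6 17, R6—R8 7] → take R6—R8 (7); add R6.
Step 7: frontier [R2—R5 13, R4—R5 8] → take R4—R5 (8); add R5.
Vertex order: R1, R8, R9, R3, R2, R4, R6, R5. The 4th vertex is R3.

R3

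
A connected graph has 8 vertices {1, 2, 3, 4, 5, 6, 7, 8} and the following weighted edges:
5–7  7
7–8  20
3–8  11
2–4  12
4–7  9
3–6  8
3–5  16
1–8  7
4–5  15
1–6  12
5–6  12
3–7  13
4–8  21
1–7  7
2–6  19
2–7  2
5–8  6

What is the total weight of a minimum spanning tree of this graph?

50

Kruskal: consider edges lightest-first.
2–7 (2): add — endpoints in different components.
5–8 (6): add — endpoints in different components.
1–7 (7): add — endpoints in different components.
1–8 (7): add — endpoints in different components.
5–7 (7): skip — 5 and 7 already connected.
3–6 (8): add — endpoints in different components.
4–7 (9): add — endpoints in different components.
3–8 (11): add — endpoints in different components.
MST edges: 2–7, 5–8, 1–7, 1–8, 3–6, 4–7, 3–8; total weight 2+6+7+7+8+9+11 = 50.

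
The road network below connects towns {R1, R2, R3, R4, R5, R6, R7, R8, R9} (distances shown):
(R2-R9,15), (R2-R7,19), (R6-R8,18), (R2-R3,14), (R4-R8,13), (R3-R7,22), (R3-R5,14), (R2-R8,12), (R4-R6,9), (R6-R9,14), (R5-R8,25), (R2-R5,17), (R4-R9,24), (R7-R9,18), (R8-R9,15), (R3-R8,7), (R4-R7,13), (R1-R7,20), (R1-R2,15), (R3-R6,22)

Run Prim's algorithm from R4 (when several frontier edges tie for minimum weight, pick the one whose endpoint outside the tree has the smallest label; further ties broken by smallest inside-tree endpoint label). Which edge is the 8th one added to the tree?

R1-R2

Grow the tree from R4 using Prim:
Step 1: cheapest edge leaving the tree is R4-R6 (9); add R6.
Step 2: cheapest edge leaving the tree is R4-R7 (13); add R7.
Step 3: cheapest edge leaving the tree is R4-R8 (13); add R8.
Step 4: cheapest edge leaving the tree is R3-R8 (7); add R3.
Step 5: cheapest edge leaving the tree is R2-R8 (12); add R2.
Step 6: cheapest edge leaving the tree is R3-R5 (14); add R5.
Step 7: cheapest edge leaving the tree is R6-R9 (14); add R9.
Step 8: cheapest edge leaving the tree is R1-R2 (15); add R1.
The 8th edge added is R1-R2.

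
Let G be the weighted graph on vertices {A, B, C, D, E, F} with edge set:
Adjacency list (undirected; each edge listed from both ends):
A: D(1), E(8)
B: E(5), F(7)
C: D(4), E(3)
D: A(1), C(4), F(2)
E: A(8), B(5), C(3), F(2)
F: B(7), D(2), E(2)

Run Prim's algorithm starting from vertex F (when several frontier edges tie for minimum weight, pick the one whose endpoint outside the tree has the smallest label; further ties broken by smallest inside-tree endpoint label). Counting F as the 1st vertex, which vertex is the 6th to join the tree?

B

Prim, starting at F.
Step 1: frontier [D F 2, E F 2, B F 7] → take D F (2); add D.
Step 2: frontier [A D 1, C D 4, E F 2, B F 7] → take A D (1); add A.
Step 3: frontier [A E 8, C D 4, E F 2, B F 7] → take E F (2); add E.
Step 4: frontier [C D 4, C E 3, B E 5, B F 7] → take C E (3); add C.
Step 5: frontier [B E 5, B F 7] → take B E (5); add B.
Vertex order: F, D, A, E, C, B. The 6th vertex is B.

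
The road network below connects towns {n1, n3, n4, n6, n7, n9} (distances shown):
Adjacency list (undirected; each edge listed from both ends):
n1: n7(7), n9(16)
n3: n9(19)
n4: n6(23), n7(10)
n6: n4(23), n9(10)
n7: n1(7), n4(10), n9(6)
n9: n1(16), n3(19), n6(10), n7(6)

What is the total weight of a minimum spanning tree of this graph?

Kruskal: consider edges lightest-first.
n7—n9 (6): add. Components now {n4} {n1} {n7,n9} {n6} {n3}
n1—n7 (7): add. Components now {n4} {n1,n7,n9} {n6} {n3}
n4—n7 (10): add. Components now {n1,n4,n7,n9} {n6} {n3}
n6—n9 (10): add. Components now {n1,n4,n6,n7,n9} {n3}
n1—n9 (16): skip — n1 and n9 already connected.
n3—n9 (19): add. Components now {n1,n3,n4,n6,n7,n9}
MST edges: n7—n9, n1—n7, n4—n7, n6—n9, n3—n9; total weight 6+7+10+10+19 = 52.

52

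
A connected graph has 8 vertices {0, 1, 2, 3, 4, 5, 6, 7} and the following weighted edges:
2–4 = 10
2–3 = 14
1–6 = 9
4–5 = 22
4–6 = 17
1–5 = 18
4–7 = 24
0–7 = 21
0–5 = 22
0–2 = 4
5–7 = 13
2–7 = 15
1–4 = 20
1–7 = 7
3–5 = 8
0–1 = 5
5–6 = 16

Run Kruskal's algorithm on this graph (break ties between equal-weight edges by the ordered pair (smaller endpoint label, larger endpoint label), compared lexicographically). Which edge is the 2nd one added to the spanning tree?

Kruskal's algorithm — process edges by increasing weight (ties by edge label):
0–2 (4): add — endpoints in different components.
0–1 (5): add — endpoints in different components.
1–7 (7): add — endpoints in different components.
3–5 (8): add — endpoints in different components.
1–6 (9): add — endpoints in different components.
2–4 (10): add — endpoints in different components.
5–7 (13): add — endpoints in different components.
The 2nd edge added is 0–1.

0-1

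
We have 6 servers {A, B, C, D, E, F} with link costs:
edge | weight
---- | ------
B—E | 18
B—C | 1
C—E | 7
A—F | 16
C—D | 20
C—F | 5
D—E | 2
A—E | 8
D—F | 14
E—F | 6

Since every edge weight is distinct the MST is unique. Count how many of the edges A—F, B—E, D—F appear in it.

Sort edges by weight, then run Kruskal:
B—C (1): add — endpoints in different components.
D—E (2): add — endpoints in different components.
C—F (5): add — endpoints in different components.
E—F (6): add — endpoints in different components.
C—E (7): skip — C and E already connected.
A—E (8): add — endpoints in different components.
MST edge set: {B—C, D—E, C—F, E—F, A—E}.
Of the listed edges, {} are in the MST → 0.

0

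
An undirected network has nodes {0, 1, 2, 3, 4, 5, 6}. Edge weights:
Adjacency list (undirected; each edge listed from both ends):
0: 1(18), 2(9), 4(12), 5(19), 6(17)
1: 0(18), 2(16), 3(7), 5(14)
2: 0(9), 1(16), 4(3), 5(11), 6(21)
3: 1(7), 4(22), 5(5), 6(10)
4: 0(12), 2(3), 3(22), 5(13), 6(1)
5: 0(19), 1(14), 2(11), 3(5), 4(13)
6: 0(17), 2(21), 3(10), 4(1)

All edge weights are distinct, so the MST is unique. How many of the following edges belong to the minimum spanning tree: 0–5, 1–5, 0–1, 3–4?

Sort edges by weight, then run Kruskal:
4–6 (1): add — endpoints in different components.
2–4 (3): add — endpoints in different components.
3–5 (5): add — endpoints in different components.
1–3 (7): add — endpoints in different components.
0–2 (9): add — endpoints in different components.
3–6 (10): add — endpoints in different components.
MST edge set: {4–6, 2–4, 3–5, 1–3, 0–2, 3–6}.
Of the listed edges, {} are in the MST → 0.

0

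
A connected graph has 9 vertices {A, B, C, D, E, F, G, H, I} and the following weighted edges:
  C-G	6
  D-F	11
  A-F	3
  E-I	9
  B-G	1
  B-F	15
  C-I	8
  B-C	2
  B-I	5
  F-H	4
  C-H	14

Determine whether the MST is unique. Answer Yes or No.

Sort edges by weight, then run Kruskal:
B-G (1): add — endpoints in different components.
B-C (2): add — endpoints in different components.
A-F (3): add — endpoints in different components.
F-H (4): add — endpoints in different components.
B-I (5): add — endpoints in different components.
C-G (6): skip — C and G already connected.
C-I (8): skip — C and I already connected.
E-I (9): add — endpoints in different components.
D-F (11): add — endpoints in different components.
C-H (14): add — endpoints in different components.
Every non-tree edge has weight strictly greater than the heaviest edge on the tree path between its endpoints, so the MST is unique.

Yes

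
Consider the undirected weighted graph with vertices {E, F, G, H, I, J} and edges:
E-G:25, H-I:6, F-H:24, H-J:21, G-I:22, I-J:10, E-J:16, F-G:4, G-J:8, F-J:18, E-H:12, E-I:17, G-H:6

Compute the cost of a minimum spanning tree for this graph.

Prim's algorithm from G:
Step 1: frontier [F-G 4, G-H 6, G-J 8, G-I 22, E-G 25] → take F-G (4); add F.
Step 2: frontier [F-J 18, F-H 24, G-H 6, G-J 8, G-I 22, E-G 25] → take G-H (6); add H.
Step 3: frontier [F-J 18, G-J 8, G-I 22, E-G 25, H-I 6, E-H 12, H-J 21] → take H-I (6); add I.
Step 4: frontier [F-J 18, G-J 8, E-G 25, E-H 12, H-J 21, I-J 10, E-I 17] → take G-J (8); add J.
Step 5: frontier [E-G 25, E-H 12, E-I 17, E-J 16] → take E-H (12); add E.
MST edges: F-G, G-H, H-I, G-J, E-H; total weight 4+6+6+8+12 = 36.

36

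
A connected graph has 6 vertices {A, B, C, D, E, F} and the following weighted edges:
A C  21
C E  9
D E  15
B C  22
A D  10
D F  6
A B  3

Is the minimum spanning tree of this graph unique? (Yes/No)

Yes

Sort edges by weight, then run Kruskal:
A B (3): add — endpoints in different components.
D F (6): add — endpoints in different components.
C E (9): add — endpoints in different components.
A D (10): add — endpoints in different components.
D E (15): add — endpoints in different components.
Every non-tree edge has weight strictly greater than the heaviest edge on the tree path between its endpoints, so the MST is unique.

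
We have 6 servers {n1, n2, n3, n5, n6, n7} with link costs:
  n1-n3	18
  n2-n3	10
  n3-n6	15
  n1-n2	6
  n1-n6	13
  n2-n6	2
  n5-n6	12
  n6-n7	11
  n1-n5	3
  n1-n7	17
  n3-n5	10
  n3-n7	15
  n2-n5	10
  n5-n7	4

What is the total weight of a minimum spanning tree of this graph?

25

Prim's algorithm from n7:
Step 1: frontier [n5-n7 4, n6-n7 11, n3-n7 15, n1-n7 17] → take n5-n7 (4); add n5.
Step 2: frontier [n1-n5 3, n2-n5 10, n3-n5 10, n5-n6 12, n6-n7 11, n3-n7 15, n1-n7 17] → take n1-n5 (3); add n1.
Step 3: frontier [n1-n2 6, n1-n6 13, n1-n3 18, n2-n5 10, n3-n5 10, n5-n6 12, n6-n7 11, n3-n7 15] → take n1-n2 (6); add n2.
Step 4: frontier [n1-n6 13, n1-n3 18, n2-n6 2, n2-n3 10, n3-n5 10, n5-n6 12, n6-n7 11, n3-n7 15] → take n2-n6 (2); add n6.
Step 5: frontier [n1-n3 18, n2-n3 10, n3-n5 10, n3-n6 15, n3-n7 15] → take n2-n3 (10); add n3.
MST edges: n5-n7, n1-n5, n1-n2, n2-n6, n2-n3; total weight 4+3+6+2+10 = 25.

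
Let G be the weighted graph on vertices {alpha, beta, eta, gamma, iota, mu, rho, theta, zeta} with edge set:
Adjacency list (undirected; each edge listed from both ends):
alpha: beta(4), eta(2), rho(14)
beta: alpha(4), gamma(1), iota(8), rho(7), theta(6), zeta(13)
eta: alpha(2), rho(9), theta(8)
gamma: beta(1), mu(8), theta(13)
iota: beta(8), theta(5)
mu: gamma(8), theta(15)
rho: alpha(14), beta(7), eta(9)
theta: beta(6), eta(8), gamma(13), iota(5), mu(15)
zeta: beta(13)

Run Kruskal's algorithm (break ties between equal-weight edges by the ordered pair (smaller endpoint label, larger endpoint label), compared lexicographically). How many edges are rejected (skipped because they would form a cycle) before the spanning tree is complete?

Sort edges by weight, then run Kruskal:
beta gamma (1): add — endpoints in different components.
alpha eta (2): add — endpoints in different components.
alpha beta (4): add — endpoints in different components.
iota theta (5): add — endpoints in different components.
beta theta (6): add — endpoints in different components.
beta rho (7): add — endpoints in different components.
beta iota (8): skip — beta and iota already connected.
eta theta (8): skip — theta and eta already connected.
gamma mu (8): add — endpoints in different components.
eta rho (9): skip — eta and rho already connected.
beta zeta (13): add — endpoints in different components.
Edges rejected before the tree was complete: 3.

3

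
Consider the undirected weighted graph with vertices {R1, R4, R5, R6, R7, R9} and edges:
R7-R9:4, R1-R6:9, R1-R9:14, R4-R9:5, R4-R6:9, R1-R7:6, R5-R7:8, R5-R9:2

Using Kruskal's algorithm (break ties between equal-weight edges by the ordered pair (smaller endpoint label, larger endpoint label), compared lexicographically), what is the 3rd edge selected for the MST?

R4-R9

Kruskal's algorithm — process edges by increasing weight (ties by edge label):
R5-R9 (2): add. Components now {R6} {R5,R9} {R7} {R4} {R1}
R7-R9 (4): add. Components now {R6} {R5,R7,R9} {R4} {R1}
R4-R9 (5): add. Components now {R6} {R4,R5,R7,R9} {R1}
R1-R7 (6): add. Components now {R6} {R1,R4,R5,R7,R9}
R5-R7 (8): skip — R5 and R7 already connected.
R1-R6 (9): add. Components now {R1,R4,R5,R6,R7,R9}
The 3rd edge added is R4-R9.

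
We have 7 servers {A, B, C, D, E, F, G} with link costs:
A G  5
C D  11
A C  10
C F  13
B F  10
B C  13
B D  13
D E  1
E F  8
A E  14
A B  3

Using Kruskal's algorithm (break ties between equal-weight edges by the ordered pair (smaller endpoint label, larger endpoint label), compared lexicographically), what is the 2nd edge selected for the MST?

A-B

Sort edges by weight, then run Kruskal:
D E (1): add — endpoints in different components.
A B (3): add — endpoints in different components.
A G (5): add — endpoints in different components.
E F (8): add — endpoints in different components.
A C (10): add — endpoints in different components.
B F (10): add — endpoints in different components.
The 2nd edge added is A B.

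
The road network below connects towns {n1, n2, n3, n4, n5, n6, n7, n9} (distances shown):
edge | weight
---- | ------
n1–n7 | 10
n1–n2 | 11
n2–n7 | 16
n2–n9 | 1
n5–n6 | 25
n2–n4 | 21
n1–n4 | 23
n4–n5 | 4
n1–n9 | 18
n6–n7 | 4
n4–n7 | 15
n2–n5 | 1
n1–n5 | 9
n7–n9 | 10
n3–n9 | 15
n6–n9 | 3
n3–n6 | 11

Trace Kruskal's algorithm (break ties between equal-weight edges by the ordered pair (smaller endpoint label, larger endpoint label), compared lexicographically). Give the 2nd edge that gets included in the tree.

Kruskal's algorithm — process edges by increasing weight (ties by edge label):
n2–n5 (1): add — endpoints in different components.
n2–n9 (1): add — endpoints in different components.
n6–n9 (3): add — endpoints in different components.
n4–n5 (4): add — endpoints in different components.
n6–n7 (4): add — endpoints in different components.
n1–n5 (9): add — endpoints in different components.
n1–n7 (10): skip — n7 and n1 already connected.
n7–n9 (10): skip — n7 and n9 already connected.
n1–n2 (11): skip — n1 and n2 already connected.
n3–n6 (11): add — endpoints in different components.
The 2nd edge added is n2–n9.

n2-n9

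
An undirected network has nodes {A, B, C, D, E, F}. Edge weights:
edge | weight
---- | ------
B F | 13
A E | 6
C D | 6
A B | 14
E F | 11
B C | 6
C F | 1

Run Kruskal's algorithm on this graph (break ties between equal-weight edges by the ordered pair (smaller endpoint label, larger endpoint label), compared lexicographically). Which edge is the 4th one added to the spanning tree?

C-D

Kruskal: consider edges lightest-first.
C F (1): add. Components now {A} {B} {C,F} {D} {E}
A E (6): add. Components now {A,E} {B} {C,F} {D}
B C (6): add. Components now {A,E} {B,C,F} {D}
C D (6): add. Components now {A,E} {B,C,D,F}
E F (11): add. Components now {A,B,C,D,E,F}
The 4th edge added is C D.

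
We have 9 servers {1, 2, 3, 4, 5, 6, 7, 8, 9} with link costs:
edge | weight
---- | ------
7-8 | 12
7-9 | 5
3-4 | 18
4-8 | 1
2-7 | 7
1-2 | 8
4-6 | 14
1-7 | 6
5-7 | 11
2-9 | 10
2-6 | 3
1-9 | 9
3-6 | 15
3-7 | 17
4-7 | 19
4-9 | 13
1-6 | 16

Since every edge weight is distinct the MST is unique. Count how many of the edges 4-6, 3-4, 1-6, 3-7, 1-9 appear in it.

0

Kruskal: consider edges lightest-first.
4-8 (1): add — endpoints in different components.
2-6 (3): add — endpoints in different components.
7-9 (5): add — endpoints in different components.
1-7 (6): add — endpoints in different components.
2-7 (7): add — endpoints in different components.
1-2 (8): skip — 1 and 2 already connected.
1-9 (9): skip — 1 and 9 already connected.
2-9 (10): skip — 2 and 9 already connected.
5-7 (11): add — endpoints in different components.
7-8 (12): add — endpoints in different components.
4-9 (13): skip — 4 and 9 already connected.
4-6 (14): skip — 4 and 6 already connected.
3-6 (15): add — endpoints in different components.
MST edge set: {4-8, 2-6, 7-9, 1-7, 2-7, 5-7, 7-8, 3-6}.
Of the listed edges, {} are in the MST → 0.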